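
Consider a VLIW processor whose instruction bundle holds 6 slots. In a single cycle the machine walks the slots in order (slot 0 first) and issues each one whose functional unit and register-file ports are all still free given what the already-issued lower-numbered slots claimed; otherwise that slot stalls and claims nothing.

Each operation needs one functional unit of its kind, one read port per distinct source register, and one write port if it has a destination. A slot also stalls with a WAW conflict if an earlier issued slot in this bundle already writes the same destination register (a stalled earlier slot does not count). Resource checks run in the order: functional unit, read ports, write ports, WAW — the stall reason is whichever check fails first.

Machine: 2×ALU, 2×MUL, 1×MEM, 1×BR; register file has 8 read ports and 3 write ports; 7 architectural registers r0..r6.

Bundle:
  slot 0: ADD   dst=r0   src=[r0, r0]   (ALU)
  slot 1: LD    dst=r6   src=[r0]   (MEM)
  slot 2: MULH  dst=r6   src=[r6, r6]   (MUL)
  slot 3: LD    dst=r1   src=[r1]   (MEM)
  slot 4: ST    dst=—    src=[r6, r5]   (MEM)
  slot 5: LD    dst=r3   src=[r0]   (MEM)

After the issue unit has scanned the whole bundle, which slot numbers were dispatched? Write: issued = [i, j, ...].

issued = [0, 1]

slot 0 (ALU): ISSUE — free A1,Mu2,Ld1,B1 rp7 wp2
slot 1 (MEM): ISSUE — free A1,Mu2,Ld0,B1 rp6 wp1
slot 2 (MUL): stall WAW — free A1,Mu2,Ld0,B1 rp6 wp1
slot 3 (MEM): stall FU — free A1,Mu2,Ld0,B1 rp6 wp1
slot 4 (MEM): stall FU — free A1,Mu2,Ld0,B1 rp6 wp1
slot 5 (MEM): stall FU — free A1,Mu2,Ld0,B1 rp6 wp1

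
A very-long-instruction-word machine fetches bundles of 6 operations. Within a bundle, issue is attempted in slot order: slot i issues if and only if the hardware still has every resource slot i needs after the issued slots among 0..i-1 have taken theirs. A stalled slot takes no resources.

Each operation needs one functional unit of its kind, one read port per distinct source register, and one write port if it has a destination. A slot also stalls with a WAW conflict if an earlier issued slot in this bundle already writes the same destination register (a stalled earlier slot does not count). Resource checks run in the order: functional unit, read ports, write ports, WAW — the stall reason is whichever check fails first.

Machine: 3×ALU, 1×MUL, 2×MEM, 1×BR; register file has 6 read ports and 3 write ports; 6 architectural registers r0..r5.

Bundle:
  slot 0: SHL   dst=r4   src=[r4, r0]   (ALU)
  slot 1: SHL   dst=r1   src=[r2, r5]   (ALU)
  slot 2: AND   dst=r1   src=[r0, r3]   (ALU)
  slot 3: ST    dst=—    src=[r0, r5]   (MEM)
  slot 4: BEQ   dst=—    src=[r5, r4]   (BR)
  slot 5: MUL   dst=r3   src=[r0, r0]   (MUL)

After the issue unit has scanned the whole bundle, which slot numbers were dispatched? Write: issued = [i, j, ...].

issued = [0, 1, 3]

#0 ALU src=r4,r0 dispatched  <A:2 Mu:1 Ld:2 B:1 rd:4 wr:2>
#1 ALU src=r2,r5 dispatched  <A:1 Mu:1 Ld:2 B:1 rd:2 wr:1>
#2 ALU src=r0,r3 held:WAW  <A:1 Mu:1 Ld:2 B:1 rd:2 wr:1>
#3 MEM src=r0,r5 dispatched  <A:1 Mu:1 Ld:1 B:1 rd:0 wr:1>
#4 BR src=r5,r4 held:RD_PORT  <A:1 Mu:1 Ld:1 B:1 rd:0 wr:1>
#5 MUL src=r0,r0 held:RD_PORT  <A:1 Mu:1 Ld:1 B:1 rd:0 wr:1>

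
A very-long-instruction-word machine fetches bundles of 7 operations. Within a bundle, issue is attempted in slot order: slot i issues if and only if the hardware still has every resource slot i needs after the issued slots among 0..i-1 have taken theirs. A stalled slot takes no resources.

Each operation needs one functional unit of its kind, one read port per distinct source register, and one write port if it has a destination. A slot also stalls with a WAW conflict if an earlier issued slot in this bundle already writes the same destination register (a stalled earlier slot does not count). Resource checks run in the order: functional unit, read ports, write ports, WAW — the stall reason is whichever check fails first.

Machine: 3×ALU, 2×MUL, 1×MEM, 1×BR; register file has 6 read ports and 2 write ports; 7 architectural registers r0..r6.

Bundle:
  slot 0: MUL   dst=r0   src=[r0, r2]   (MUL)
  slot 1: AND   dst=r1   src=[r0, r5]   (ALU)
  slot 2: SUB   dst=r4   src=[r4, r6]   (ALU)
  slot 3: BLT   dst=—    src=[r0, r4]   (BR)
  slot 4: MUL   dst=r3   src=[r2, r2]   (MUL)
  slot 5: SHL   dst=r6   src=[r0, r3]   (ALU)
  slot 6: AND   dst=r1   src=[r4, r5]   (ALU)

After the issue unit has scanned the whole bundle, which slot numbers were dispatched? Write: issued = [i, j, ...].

slot 0 (MUL): ISSUE — free A3,Mu1,Ld1,B1 rp4 wp1
slot 1 (ALU): ISSUE — free A2,Mu1,Ld1,B1 rp2 wp0
slot 2 (ALU): stall WR_PORT — free A2,Mu1,Ld1,B1 rp2 wp0
slot 3 (BR): ISSUE — free A2,Mu1,Ld1,B0 rp0 wp0
slot 4 (MUL): stall RD_PORT — free A2,Mu1,Ld1,B0 rp0 wp0
slot 5 (ALU): stall RD_PORT — free A2,Mu1,Ld1,B0 rp0 wp0
slot 6 (ALU): stall RD_PORT — free A2,Mu1,Ld1,B0 rp0 wp0

issued = [0, 1, 3]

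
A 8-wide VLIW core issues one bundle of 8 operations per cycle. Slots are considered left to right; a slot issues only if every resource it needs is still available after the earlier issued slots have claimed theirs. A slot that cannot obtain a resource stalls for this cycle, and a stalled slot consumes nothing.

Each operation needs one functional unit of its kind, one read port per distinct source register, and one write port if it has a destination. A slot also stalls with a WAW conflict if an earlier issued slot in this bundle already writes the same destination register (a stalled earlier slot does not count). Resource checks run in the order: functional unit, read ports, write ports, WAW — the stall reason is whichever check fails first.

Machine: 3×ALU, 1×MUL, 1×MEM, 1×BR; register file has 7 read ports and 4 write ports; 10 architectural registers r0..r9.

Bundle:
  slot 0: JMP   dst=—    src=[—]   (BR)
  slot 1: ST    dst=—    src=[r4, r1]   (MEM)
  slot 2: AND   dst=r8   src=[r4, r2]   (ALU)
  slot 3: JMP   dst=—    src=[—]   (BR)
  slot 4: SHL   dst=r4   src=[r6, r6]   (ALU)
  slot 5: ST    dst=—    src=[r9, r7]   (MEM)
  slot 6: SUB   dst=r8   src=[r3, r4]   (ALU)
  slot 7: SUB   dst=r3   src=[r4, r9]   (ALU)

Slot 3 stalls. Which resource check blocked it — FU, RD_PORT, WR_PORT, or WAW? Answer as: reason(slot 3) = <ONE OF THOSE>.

#0 BR src=- dispatched  <A:3 Mu:1 Ld:1 B:0 rd:7 wr:4>
#1 MEM src=r4,r1 dispatched  <A:3 Mu:1 Ld:0 B:0 rd:5 wr:4>
#2 ALU src=r4,r2 dispatched  <A:2 Mu:1 Ld:0 B:0 rd:3 wr:3>
#3 BR src=- held:FU  <A:2 Mu:1 Ld:0 B:0 rd:3 wr:3>
#4 ALU src=r6,r6 dispatched  <A:1 Mu:1 Ld:0 B:0 rd:2 wr:2>
#5 MEM src=r9,r7 held:FU  <A:1 Mu:1 Ld:0 B:0 rd:2 wr:2>
#6 ALU src=r3,r4 held:WAW  <A:1 Mu:1 Ld:0 B:0 rd:2 wr:2>
#7 ALU src=r4,r9 dispatched  <A:0 Mu:1 Ld:0 B:0 rd:0 wr:1>

reason(slot 3) = FU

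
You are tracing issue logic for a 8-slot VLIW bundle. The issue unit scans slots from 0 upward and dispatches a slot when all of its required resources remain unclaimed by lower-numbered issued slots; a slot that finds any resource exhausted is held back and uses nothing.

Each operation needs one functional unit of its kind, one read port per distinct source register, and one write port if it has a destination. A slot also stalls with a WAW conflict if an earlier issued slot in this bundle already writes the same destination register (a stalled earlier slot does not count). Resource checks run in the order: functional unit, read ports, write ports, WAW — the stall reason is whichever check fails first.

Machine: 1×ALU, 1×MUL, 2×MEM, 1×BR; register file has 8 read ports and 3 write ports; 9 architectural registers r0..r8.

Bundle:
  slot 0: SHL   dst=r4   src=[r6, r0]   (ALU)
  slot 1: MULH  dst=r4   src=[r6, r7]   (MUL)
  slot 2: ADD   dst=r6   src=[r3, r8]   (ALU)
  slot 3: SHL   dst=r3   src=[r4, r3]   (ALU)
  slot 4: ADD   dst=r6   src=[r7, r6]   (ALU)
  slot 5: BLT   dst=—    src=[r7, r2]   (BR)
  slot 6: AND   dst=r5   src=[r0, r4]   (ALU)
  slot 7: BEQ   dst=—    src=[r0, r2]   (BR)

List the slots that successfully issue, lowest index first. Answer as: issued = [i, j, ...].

[0] ALU needs rd=2 wr=1: ok; after: ALU=0 MUL=1 MEM=2 BR=1, R=6, W=2
[1] MUL needs rd=2 wr=1: WAW; after: ALU=0 MUL=1 MEM=2 BR=1, R=6, W=2
[2] ALU needs rd=2 wr=1: FU; after: ALU=0 MUL=1 MEM=2 BR=1, R=6, W=2
[3] ALU needs rd=2 wr=1: FU; after: ALU=0 MUL=1 MEM=2 BR=1, R=6, W=2
[4] ALU needs rd=2 wr=1: FU; after: ALU=0 MUL=1 MEM=2 BR=1, R=6, W=2
[5] BR needs rd=2 wr=0: ok; after: ALU=0 MUL=1 MEM=2 BR=0, R=4, W=2
[6] ALU needs rd=2 wr=1: FU; after: ALU=0 MUL=1 MEM=2 BR=0, R=4, W=2
[7] BR needs rd=2 wr=0: FU; after: ALU=0 MUL=1 MEM=2 BR=0, R=4, W=2

issued = [0, 5]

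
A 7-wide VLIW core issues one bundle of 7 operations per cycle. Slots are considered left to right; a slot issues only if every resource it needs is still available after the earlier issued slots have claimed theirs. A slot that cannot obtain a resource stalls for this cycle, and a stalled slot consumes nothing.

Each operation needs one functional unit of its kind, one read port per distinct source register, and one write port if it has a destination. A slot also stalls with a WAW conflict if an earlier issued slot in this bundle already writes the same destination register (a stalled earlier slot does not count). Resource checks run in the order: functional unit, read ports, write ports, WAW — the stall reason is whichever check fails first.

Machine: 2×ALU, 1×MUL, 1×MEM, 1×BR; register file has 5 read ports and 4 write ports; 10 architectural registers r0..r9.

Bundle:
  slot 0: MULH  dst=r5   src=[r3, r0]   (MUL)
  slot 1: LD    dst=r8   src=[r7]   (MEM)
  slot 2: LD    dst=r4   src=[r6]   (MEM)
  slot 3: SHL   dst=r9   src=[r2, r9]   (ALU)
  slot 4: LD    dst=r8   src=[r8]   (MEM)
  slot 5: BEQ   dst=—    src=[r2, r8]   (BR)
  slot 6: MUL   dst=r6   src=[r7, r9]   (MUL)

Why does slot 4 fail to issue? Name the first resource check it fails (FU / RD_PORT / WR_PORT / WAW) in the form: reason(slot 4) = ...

reason(slot 4) = FU

(0) want 1×MUL +2rd +1wr — yes → AL2|MU0|ME1|BR1|rd3|wr3
(1) want 1×MEM +1rd +1wr — yes → AL2|MU0|ME0|BR1|rd2|wr2
(2) want 1×MEM +1rd +1wr — FU → AL2|MU0|ME0|BR1|rd2|wr2
(3) want 1×ALU +2rd +1wr — yes → AL1|MU0|ME0|BR1|rd0|wr1
(4) want 1×MEM +1rd +1wr — FU → AL1|MU0|ME0|BR1|rd0|wr1
(5) want 1×BR +2rd +0wr — RD_PORT → AL1|MU0|ME0|BR1|rd0|wr1
(6) want 1×MUL +2rd +1wr — FU → AL1|MU0|ME0|BR1|rd0|wr1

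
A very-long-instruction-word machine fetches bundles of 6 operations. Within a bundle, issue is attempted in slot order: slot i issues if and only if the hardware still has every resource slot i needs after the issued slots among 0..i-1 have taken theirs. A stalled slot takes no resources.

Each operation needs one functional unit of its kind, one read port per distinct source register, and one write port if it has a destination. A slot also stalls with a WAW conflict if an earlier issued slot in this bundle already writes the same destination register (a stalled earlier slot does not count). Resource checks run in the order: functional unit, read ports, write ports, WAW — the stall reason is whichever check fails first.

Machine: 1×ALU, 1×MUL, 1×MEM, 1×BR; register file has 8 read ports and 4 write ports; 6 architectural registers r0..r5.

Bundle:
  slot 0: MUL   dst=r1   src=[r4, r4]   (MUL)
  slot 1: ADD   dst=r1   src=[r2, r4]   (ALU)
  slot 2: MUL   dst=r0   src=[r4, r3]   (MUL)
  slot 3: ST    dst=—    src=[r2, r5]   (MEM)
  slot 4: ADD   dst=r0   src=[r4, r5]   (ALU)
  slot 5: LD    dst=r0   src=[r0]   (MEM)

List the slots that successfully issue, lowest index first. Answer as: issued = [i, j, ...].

  0. MUL→r1 ⇒ go  {1A/0Mu/1Ld/1B | 7r 3w}
  1. ALU→r1 ⇒ no(WAW)  {1A/0Mu/1Ld/1B | 7r 3w}
  2. MUL→r0 ⇒ no(FU)  {1A/0Mu/1Ld/1B | 7r 3w}
  3. MEM ⇒ go  {1A/0Mu/0Ld/1B | 5r 3w}
  4. ALU→r0 ⇒ go  {0A/0Mu/0Ld/1B | 3r 2w}
  5. MEM→r0 ⇒ no(FU)  {0A/0Mu/0Ld/1B | 3r 2w}

issued = [0, 3, 4]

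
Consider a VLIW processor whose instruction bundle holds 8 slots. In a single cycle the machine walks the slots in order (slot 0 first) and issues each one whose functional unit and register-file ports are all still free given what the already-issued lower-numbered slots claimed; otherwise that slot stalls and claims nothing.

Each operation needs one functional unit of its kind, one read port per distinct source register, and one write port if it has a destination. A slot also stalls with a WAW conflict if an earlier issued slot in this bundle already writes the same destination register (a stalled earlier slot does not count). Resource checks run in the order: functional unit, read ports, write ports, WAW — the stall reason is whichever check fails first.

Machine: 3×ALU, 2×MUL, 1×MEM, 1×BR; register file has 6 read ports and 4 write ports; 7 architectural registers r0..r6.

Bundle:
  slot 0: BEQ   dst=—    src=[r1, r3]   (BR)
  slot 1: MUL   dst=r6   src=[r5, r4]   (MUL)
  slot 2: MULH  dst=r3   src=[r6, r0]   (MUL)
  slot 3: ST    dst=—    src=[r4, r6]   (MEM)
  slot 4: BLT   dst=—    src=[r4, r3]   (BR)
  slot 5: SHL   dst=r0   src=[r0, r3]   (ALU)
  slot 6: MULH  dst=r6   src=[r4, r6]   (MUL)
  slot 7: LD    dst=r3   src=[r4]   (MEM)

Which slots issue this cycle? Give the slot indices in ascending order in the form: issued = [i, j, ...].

issued = [0, 1, 2]

#0 BR src=r1,r3 dispatched  <A:3 Mu:2 Ld:1 B:0 rd:4 wr:4>
#1 MUL src=r5,r4 dispatched  <A:3 Mu:1 Ld:1 B:0 rd:2 wr:3>
#2 MUL src=r6,r0 dispatched  <A:3 Mu:0 Ld:1 B:0 rd:0 wr:2>
#3 MEM src=r4,r6 held:RD_PORT  <A:3 Mu:0 Ld:1 B:0 rd:0 wr:2>
#4 BR src=r4,r3 held:FU  <A:3 Mu:0 Ld:1 B:0 rd:0 wr:2>
#5 ALU src=r0,r3 held:RD_PORT  <A:3 Mu:0 Ld:1 B:0 rd:0 wr:2>
#6 MUL src=r4,r6 held:FU  <A:3 Mu:0 Ld:1 B:0 rd:0 wr:2>
#7 MEM src=r4 held:RD_PORT  <A:3 Mu:0 Ld:1 B:0 rd:0 wr:2>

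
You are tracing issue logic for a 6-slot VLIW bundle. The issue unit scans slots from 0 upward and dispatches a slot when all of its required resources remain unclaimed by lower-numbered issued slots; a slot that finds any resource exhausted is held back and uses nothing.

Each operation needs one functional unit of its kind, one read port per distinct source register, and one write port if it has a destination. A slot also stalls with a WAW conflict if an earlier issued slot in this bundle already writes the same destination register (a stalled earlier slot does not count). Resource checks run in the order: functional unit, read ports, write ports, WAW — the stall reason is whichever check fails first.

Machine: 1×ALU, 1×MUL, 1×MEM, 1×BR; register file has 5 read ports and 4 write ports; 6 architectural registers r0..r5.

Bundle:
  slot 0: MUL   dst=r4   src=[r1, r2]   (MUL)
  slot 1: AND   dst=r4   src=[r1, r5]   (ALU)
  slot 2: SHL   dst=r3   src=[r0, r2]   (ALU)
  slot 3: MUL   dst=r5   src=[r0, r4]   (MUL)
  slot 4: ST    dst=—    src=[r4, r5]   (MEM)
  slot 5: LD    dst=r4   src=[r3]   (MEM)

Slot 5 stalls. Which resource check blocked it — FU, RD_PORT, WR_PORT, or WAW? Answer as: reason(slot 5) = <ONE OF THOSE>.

slot 0 (MUL): ISSUE — free A1,Mu0,Ld1,B1 rp3 wp3
slot 1 (ALU): stall WAW — free A1,Mu0,Ld1,B1 rp3 wp3
slot 2 (ALU): ISSUE — free A0,Mu0,Ld1,B1 rp1 wp2
slot 3 (MUL): stall FU — free A0,Mu0,Ld1,B1 rp1 wp2
slot 4 (MEM): stall RD_PORT — free A0,Mu0,Ld1,B1 rp1 wp2
slot 5 (MEM): stall WAW — free A0,Mu0,Ld1,B1 rp1 wp2

reason(slot 5) = WAW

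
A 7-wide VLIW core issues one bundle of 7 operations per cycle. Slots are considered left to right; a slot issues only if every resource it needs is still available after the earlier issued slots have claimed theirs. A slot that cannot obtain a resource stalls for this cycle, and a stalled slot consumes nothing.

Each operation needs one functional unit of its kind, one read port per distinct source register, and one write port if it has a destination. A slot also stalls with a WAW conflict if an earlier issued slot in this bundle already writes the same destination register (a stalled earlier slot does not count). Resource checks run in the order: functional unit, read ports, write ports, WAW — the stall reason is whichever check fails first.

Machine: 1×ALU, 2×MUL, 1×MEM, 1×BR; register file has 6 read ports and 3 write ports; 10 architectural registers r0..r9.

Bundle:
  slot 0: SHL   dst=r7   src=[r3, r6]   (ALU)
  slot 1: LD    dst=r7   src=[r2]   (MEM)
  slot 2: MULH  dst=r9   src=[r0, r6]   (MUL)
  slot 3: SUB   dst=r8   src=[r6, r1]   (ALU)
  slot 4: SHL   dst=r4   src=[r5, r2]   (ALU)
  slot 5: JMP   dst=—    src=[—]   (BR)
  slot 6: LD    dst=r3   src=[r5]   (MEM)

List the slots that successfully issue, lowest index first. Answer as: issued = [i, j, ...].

issued = [0, 2, 5, 6]

  0. ALU→r7 ⇒ go  {0A/2Mu/1Ld/1B | 4r 2w}
  1. MEM→r7 ⇒ no(WAW)  {0A/2Mu/1Ld/1B | 4r 2w}
  2. MUL→r9 ⇒ go  {0A/1Mu/1Ld/1B | 2r 1w}
  3. ALU→r8 ⇒ no(FU)  {0A/1Mu/1Ld/1B | 2r 1w}
  4. ALU→r4 ⇒ no(FU)  {0A/1Mu/1Ld/1B | 2r 1w}
  5. BR ⇒ go  {0A/1Mu/1Ld/0B | 2r 1w}
  6. MEM→r3 ⇒ go  {0A/1Mu/0Ld/0B | 1r 0w}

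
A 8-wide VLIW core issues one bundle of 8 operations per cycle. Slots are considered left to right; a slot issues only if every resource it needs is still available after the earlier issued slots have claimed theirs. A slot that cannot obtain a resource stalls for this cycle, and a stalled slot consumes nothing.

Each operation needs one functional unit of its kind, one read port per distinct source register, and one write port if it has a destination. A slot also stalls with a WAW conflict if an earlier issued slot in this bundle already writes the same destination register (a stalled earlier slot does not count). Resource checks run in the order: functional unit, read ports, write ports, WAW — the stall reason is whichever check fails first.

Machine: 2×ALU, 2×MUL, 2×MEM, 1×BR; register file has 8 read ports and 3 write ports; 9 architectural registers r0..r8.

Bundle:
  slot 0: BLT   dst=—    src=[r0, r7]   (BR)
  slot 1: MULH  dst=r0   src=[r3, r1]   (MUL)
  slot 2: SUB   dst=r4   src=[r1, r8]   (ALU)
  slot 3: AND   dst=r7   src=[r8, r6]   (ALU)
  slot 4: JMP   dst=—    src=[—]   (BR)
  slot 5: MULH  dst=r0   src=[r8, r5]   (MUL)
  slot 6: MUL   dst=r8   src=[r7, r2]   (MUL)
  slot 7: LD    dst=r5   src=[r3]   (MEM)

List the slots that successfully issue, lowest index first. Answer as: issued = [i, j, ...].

issued = [0, 1, 2, 3]

  0. BR ⇒ go  {2A/2Mu/2Ld/0B | 6r 3w}
  1. MUL→r0 ⇒ go  {2A/1Mu/2Ld/0B | 4r 2w}
  2. ALU→r4 ⇒ go  {1A/1Mu/2Ld/0B | 2r 1w}
  3. ALU→r7 ⇒ go  {0A/1Mu/2Ld/0B | 0r 0w}
  4. BR ⇒ no(FU)  {0A/1Mu/2Ld/0B | 0r 0w}
  5. MUL→r0 ⇒ no(RD_PORT)  {0A/1Mu/2Ld/0B | 0r 0w}
  6. MUL→r8 ⇒ no(RD_PORT)  {0A/1Mu/2Ld/0B | 0r 0w}
  7. MEM→r5 ⇒ no(RD_PORT)  {0A/1Mu/2Ld/0B | 0r 0w}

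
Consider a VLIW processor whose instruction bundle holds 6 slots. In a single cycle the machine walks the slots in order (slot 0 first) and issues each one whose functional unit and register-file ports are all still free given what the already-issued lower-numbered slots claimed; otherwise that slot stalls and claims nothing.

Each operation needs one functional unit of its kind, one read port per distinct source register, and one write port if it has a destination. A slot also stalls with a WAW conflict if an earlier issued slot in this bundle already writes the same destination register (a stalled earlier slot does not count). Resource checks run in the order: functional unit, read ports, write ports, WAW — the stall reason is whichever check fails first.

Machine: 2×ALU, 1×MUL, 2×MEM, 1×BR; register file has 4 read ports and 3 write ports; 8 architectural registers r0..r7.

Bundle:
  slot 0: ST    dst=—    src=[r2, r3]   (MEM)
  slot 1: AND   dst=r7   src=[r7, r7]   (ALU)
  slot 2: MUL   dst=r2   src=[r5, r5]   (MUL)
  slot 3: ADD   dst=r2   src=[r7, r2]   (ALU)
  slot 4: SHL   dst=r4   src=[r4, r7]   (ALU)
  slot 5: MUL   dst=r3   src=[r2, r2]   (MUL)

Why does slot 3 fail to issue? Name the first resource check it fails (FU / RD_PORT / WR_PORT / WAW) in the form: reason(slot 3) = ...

reason(slot 3) = RD_PORT

  0. MEM ⇒ go  {2A/1Mu/1Ld/1B | 2r 3w}
  1. ALU→r7 ⇒ go  {1A/1Mu/1Ld/1B | 1r 2w}
  2. MUL→r2 ⇒ go  {1A/0Mu/1Ld/1B | 0r 1w}
  3. ALU→r2 ⇒ no(RD_PORT)  {1A/0Mu/1Ld/1B | 0r 1w}
  4. ALU→r4 ⇒ no(RD_PORT)  {1A/0Mu/1Ld/1B | 0r 1w}
  5. MUL→r3 ⇒ no(FU)  {1A/0Mu/1Ld/1B | 0r 1w}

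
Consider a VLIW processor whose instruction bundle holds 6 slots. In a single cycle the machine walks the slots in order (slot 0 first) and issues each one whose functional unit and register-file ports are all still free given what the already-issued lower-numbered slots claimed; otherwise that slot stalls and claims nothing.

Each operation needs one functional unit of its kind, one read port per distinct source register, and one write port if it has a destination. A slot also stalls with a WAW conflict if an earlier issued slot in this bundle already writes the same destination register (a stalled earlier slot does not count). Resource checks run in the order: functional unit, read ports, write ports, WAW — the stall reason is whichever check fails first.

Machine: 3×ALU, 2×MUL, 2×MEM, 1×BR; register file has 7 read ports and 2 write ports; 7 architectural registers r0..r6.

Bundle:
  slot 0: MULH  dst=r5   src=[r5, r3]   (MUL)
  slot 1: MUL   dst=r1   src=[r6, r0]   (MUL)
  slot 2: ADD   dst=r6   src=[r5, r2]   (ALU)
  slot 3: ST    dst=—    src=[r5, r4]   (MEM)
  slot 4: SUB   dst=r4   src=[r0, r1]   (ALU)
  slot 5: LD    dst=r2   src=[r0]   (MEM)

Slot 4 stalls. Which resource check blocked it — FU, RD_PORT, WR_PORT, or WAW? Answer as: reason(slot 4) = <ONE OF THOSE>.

reason(slot 4) = RD_PORT

  0. MUL→r5 ⇒ go  {3A/1Mu/2Ld/1B | 5r 1w}
  1. MUL→r1 ⇒ go  {3A/0Mu/2Ld/1B | 3r 0w}
  2. ALU→r6 ⇒ no(WR_PORT)  {3A/0Mu/2Ld/1B | 3r 0w}
  3. MEM ⇒ go  {3A/0Mu/1Ld/1B | 1r 0w}
  4. ALU→r4 ⇒ no(RD_PORT)  {3A/0Mu/1Ld/1B | 1r 0w}
  5. MEM→r2 ⇒ no(WR_PORT)  {3A/0Mu/1Ld/1B | 1r 0w}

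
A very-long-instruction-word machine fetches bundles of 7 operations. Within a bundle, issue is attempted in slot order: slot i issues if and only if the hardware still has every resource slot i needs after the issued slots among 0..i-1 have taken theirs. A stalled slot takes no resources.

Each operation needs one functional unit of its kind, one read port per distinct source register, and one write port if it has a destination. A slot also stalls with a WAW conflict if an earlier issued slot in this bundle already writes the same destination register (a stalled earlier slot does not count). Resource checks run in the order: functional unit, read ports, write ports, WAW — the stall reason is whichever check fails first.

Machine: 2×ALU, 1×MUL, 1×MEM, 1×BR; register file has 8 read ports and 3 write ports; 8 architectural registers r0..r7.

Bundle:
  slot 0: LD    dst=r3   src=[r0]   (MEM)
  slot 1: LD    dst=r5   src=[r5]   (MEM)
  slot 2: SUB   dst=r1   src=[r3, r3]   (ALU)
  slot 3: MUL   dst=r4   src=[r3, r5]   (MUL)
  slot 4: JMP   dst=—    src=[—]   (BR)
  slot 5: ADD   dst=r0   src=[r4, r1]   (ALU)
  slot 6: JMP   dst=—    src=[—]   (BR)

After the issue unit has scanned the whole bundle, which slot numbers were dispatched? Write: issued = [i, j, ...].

slot 0 (MEM): ISSUE — free A2,Mu1,Ld0,B1 rp7 wp2
slot 1 (MEM): stall FU — free A2,Mu1,Ld0,B1 rp7 wp2
slot 2 (ALU): ISSUE — free A1,Mu1,Ld0,B1 rp6 wp1
slot 3 (MUL): ISSUE — free A1,Mu0,Ld0,B1 rp4 wp0
slot 4 (BR): ISSUE — free A1,Mu0,Ld0,B0 rp4 wp0
slot 5 (ALU): stall WR_PORT — free A1,Mu0,Ld0,B0 rp4 wp0
slot 6 (BR): stall FU — free A1,Mu0,Ld0,B0 rp4 wp0

issued = [0, 2, 3, 4]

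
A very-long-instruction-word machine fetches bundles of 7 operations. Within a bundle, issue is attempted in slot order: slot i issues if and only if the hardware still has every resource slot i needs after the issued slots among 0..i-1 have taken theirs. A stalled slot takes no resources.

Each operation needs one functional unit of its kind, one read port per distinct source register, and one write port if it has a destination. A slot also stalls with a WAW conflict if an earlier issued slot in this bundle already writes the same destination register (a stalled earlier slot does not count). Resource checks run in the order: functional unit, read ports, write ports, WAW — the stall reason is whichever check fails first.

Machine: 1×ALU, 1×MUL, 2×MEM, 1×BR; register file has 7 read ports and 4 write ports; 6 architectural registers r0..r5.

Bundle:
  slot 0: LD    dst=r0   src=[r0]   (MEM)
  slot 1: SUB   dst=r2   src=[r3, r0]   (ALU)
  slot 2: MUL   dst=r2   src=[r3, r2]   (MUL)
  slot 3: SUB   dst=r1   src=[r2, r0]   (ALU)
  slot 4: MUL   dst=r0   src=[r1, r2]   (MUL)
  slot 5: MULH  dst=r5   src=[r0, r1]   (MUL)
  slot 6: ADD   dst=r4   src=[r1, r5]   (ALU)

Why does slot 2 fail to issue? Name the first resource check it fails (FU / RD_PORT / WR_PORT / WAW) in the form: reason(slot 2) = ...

[0] MEM needs rd=1 wr=1: ok; after: ALU=1 MUL=1 MEM=1 BR=1, R=6, W=3
[1] ALU needs rd=2 wr=1: ok; after: ALU=0 MUL=1 MEM=1 BR=1, R=4, W=2
[2] MUL needs rd=2 wr=1: WAW; after: ALU=0 MUL=1 MEM=1 BR=1, R=4, W=2
[3] ALU needs rd=2 wr=1: FU; after: ALU=0 MUL=1 MEM=1 BR=1, R=4, W=2
[4] MUL needs rd=2 wr=1: WAW; after: ALU=0 MUL=1 MEM=1 BR=1, R=4, W=2
[5] MUL needs rd=2 wr=1: ok; after: ALU=0 MUL=0 MEM=1 BR=1, R=2, W=1
[6] ALU needs rd=2 wr=1: FU; after: ALU=0 MUL=0 MEM=1 BR=1, R=2, W=1

reason(slot 2) = WAW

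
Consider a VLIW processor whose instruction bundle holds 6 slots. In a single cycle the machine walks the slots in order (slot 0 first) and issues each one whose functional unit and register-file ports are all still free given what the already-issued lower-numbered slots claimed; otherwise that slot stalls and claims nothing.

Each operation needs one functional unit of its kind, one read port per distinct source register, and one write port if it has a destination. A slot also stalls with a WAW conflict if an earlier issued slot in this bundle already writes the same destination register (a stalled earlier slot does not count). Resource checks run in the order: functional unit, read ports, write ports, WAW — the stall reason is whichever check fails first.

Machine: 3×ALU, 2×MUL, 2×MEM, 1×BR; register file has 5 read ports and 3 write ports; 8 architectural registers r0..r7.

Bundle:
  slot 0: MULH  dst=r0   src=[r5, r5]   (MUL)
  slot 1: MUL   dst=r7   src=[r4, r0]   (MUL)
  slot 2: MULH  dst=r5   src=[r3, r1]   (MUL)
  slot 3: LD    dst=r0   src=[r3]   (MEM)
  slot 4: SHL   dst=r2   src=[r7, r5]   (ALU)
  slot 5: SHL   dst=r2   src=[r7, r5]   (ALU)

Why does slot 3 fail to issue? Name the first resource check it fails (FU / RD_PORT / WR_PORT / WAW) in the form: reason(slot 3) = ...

[0] MUL needs rd=1 wr=1: ok; after: ALU=3 MUL=1 MEM=2 BR=1, R=4, W=2
[1] MUL needs rd=2 wr=1: ok; after: ALU=3 MUL=0 MEM=2 BR=1, R=2, W=1
[2] MUL needs rd=2 wr=1: FU; after: ALU=3 MUL=0 MEM=2 BR=1, R=2, W=1
[3] MEM needs rd=1 wr=1: WAW; after: ALU=3 MUL=0 MEM=2 BR=1, R=2, W=1
[4] ALU needs rd=2 wr=1: ok; after: ALU=2 MUL=0 MEM=2 BR=1, R=0, W=0
[5] ALU needs rd=2 wr=1: RD_PORT; after: ALU=2 MUL=0 MEM=2 BR=1, R=0, W=0

reason(slot 3) = WAW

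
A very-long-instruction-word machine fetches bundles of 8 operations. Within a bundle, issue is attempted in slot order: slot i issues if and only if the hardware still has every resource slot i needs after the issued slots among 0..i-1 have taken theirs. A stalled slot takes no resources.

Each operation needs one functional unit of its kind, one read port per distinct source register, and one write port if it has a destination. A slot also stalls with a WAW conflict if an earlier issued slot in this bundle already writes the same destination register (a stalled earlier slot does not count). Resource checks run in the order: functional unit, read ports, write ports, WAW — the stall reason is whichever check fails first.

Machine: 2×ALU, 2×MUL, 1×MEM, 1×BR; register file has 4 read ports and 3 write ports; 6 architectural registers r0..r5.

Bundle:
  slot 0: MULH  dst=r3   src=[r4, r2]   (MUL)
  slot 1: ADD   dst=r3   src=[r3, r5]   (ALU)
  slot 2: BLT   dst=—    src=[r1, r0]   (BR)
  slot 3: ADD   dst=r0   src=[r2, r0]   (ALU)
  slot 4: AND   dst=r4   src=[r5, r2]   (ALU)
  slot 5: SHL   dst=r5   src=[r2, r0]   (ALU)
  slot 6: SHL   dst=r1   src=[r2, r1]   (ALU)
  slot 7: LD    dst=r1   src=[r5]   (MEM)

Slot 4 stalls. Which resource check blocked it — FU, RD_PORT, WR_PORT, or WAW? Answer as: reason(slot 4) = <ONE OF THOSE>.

  0. MUL→r3 ⇒ go  {2A/1Mu/1Ld/1B | 2r 2w}
  1. ALU→r3 ⇒ no(WAW)  {2A/1Mu/1Ld/1B | 2r 2w}
  2. BR ⇒ go  {2A/1Mu/1Ld/0B | 0r 2w}
  3. ALU→r0 ⇒ no(RD_PORT)  {2A/1Mu/1Ld/0B | 0r 2w}
  4. ALU→r4 ⇒ no(RD_PORT)  {2A/1Mu/1Ld/0B | 0r 2w}
  5. ALU→r5 ⇒ no(RD_PORT)  {2A/1Mu/1Ld/0B | 0r 2w}
  6. ALU→r1 ⇒ no(RD_PORT)  {2A/1Mu/1Ld/0B | 0r 2w}
  7. MEM→r1 ⇒ no(RD_PORT)  {2A/1Mu/1Ld/0B | 0r 2w}

reason(slot 4) = RD_PORT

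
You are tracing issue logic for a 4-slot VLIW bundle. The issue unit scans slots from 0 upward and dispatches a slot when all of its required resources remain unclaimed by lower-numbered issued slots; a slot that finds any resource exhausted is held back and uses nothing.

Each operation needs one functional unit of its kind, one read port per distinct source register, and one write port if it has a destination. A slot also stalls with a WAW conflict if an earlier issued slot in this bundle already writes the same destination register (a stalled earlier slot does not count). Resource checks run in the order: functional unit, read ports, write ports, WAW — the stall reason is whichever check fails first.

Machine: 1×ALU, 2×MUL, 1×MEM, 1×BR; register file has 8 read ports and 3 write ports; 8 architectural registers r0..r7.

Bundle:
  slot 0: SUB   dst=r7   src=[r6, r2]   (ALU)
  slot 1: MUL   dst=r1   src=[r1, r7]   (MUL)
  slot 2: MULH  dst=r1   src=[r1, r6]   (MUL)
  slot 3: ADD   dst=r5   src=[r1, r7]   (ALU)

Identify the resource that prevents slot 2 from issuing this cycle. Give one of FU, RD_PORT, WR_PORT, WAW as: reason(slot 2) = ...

  0. ALU→r7 ⇒ go  {0A/2Mu/1Ld/1B | 6r 2w}
  1. MUL→r1 ⇒ go  {0A/1Mu/1Ld/1B | 4r 1w}
  2. MUL→r1 ⇒ no(WAW)  {0A/1Mu/1Ld/1B | 4r 1w}
  3. ALU→r5 ⇒ no(FU)  {0A/1Mu/1Ld/1B | 4r 1w}

reason(slot 2) = WAW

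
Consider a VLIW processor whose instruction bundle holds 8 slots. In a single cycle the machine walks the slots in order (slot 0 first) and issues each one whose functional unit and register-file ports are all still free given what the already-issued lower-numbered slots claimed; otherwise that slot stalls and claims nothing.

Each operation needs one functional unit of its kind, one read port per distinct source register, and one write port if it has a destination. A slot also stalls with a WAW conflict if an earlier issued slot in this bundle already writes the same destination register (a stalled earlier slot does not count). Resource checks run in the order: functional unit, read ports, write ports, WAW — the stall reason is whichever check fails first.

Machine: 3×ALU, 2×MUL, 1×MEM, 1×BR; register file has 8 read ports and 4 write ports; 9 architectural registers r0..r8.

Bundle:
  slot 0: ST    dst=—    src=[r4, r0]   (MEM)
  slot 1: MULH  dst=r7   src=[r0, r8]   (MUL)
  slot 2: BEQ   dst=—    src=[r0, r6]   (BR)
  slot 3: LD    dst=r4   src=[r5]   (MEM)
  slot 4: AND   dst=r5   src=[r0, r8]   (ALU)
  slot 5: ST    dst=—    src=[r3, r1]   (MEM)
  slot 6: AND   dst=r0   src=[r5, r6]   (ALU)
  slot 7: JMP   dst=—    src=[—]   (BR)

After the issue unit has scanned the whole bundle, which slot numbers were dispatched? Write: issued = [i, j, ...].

  0. MEM ⇒ go  {3A/2Mu/0Ld/1B | 6r 4w}
  1. MUL→r7 ⇒ go  {3A/1Mu/0Ld/1B | 4r 3w}
  2. BR ⇒ go  {3A/1Mu/0Ld/0B | 2r 3w}
  3. MEM→r4 ⇒ no(FU)  {3A/1Mu/0Ld/0B | 2r 3w}
  4. ALU→r5 ⇒ go  {2A/1Mu/0Ld/0B | 0r 2w}
  5. MEM ⇒ no(FU)  {2A/1Mu/0Ld/0B | 0r 2w}
  6. ALU→r0 ⇒ no(RD_PORT)  {2A/1Mu/0Ld/0B | 0r 2w}
  7. BR ⇒ no(FU)  {2A/1Mu/0Ld/0B | 0r 2w}

issued = [0, 1, 2, 4]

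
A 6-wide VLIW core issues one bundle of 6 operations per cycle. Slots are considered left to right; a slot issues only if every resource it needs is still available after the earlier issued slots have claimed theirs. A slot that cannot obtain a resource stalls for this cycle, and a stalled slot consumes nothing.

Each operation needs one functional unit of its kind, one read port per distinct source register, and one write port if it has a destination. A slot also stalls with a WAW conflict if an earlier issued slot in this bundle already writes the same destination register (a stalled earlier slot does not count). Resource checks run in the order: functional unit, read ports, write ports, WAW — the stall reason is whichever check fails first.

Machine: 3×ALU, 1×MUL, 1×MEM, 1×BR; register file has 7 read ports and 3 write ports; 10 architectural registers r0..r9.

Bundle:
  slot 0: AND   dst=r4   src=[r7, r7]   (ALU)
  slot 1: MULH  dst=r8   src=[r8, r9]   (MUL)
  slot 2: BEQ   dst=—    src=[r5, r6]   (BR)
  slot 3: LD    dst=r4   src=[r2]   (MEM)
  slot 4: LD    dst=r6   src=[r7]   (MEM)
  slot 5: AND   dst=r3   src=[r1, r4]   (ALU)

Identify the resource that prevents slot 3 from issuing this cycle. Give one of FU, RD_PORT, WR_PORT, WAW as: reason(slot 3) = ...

reason(slot 3) = WAW

[0] ALU needs rd=1 wr=1: ok; after: ALU=2 MUL=1 MEM=1 BR=1, R=6, W=2
[1] MUL needs rd=2 wr=1: ok; after: ALU=2 MUL=0 MEM=1 BR=1, R=4, W=1
[2] BR needs rd=2 wr=0: ok; after: ALU=2 MUL=0 MEM=1 BR=0, R=2, W=1
[3] MEM needs rd=1 wr=1: WAW; after: ALU=2 MUL=0 MEM=1 BR=0, R=2, W=1
[4] MEM needs rd=1 wr=1: ok; after: ALU=2 MUL=0 MEM=0 BR=0, R=1, W=0
[5] ALU needs rd=2 wr=1: RD_PORT; after: ALU=2 MUL=0 MEM=0 BR=0, R=1, W=0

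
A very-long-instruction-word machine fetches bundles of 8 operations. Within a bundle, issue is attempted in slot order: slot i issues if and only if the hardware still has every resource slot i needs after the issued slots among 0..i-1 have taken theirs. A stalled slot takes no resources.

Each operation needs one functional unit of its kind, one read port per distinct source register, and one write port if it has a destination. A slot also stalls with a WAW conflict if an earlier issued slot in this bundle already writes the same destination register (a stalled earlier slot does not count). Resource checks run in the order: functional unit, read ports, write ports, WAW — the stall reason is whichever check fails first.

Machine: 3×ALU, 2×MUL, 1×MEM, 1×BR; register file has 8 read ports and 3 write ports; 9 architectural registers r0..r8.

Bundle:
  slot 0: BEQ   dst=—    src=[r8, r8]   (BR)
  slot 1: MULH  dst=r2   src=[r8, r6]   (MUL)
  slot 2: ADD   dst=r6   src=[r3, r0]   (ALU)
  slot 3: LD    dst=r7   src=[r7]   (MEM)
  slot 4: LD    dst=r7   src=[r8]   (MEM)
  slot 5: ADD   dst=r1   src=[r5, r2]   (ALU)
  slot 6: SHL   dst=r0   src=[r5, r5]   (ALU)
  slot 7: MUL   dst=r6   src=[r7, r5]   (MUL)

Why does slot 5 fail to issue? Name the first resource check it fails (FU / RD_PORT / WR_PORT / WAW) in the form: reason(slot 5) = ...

(0) want 1×BR +1rd +0wr — yes → AL3|MU2|ME1|BR0|rd7|wr3
(1) want 1×MUL +2rd +1wr — yes → AL3|MU1|ME1|BR0|rd5|wr2
(2) want 1×ALU +2rd +1wr — yes → AL2|MU1|ME1|BR0|rd3|wr1
(3) want 1×MEM +1rd +1wr — yes → AL2|MU1|ME0|BR0|rd2|wr0
(4) want 1×MEM +1rd +1wr — FU → AL2|MU1|ME0|BR0|rd2|wr0
(5) want 1×ALU +2rd +1wr — WR_PORT → AL2|MU1|ME0|BR0|rd2|wr0
(6) want 1×ALU +1rd +1wr — WR_PORT → AL2|MU1|ME0|BR0|rd2|wr0
(7) want 1×MUL +2rd +1wr — WR_PORT → AL2|MU1|ME0|BR0|rd2|wr0

reason(slot 5) = WR_PORT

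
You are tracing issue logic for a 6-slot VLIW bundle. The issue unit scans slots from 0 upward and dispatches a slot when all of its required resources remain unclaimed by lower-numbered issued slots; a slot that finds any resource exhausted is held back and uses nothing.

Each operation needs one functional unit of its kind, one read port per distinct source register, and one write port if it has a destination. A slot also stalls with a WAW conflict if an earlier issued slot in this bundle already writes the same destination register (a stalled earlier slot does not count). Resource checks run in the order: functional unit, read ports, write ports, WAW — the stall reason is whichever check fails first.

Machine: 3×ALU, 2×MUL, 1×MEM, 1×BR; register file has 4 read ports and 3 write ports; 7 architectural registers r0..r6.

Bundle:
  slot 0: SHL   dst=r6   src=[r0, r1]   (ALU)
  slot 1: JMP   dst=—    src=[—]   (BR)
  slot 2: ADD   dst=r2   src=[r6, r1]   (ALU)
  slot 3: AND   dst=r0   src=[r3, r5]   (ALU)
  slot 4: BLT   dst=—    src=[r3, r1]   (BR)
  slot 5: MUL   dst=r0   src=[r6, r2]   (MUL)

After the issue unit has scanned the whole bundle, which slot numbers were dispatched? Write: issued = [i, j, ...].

issued = [0, 1, 2]

slot 0 (ALU): ISSUE — free A2,Mu2,Ld1,B1 rp2 wp2
slot 1 (BR): ISSUE — free A2,Mu2,Ld1,B0 rp2 wp2
slot 2 (ALU): ISSUE — free A1,Mu2,Ld1,B0 rp0 wp1
slot 3 (ALU): stall RD_PORT — free A1,Mu2,Ld1,B0 rp0 wp1
slot 4 (BR): stall FU — free A1,Mu2,Ld1,B0 rp0 wp1
slot 5 (MUL): stall RD_PORT — free A1,Mu2,Ld1,B0 rp0 wp1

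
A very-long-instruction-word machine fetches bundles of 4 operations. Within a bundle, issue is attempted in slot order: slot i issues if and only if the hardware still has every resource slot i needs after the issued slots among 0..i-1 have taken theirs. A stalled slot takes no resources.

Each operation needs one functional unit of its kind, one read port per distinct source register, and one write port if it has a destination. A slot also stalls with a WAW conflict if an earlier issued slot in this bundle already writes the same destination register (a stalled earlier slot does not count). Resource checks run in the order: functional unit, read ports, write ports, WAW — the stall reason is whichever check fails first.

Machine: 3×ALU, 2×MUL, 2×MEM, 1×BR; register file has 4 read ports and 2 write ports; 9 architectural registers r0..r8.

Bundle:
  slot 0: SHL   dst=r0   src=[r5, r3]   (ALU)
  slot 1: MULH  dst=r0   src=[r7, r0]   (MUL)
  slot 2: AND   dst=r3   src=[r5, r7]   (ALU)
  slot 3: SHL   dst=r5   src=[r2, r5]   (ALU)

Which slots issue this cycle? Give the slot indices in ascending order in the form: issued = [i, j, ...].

#0 ALU src=r5,r3 dispatched  <A:2 Mu:2 Ld:2 B:1 rd:2 wr:1>
#1 MUL src=r7,r0 held:WAW  <A:2 Mu:2 Ld:2 B:1 rd:2 wr:1>
#2 ALU src=r5,r7 dispatched  <A:1 Mu:2 Ld:2 B:1 rd:0 wr:0>
#3 ALU src=r2,r5 held:RD_PORT  <A:1 Mu:2 Ld:2 B:1 rd:0 wr:0>

issued = [0, 2]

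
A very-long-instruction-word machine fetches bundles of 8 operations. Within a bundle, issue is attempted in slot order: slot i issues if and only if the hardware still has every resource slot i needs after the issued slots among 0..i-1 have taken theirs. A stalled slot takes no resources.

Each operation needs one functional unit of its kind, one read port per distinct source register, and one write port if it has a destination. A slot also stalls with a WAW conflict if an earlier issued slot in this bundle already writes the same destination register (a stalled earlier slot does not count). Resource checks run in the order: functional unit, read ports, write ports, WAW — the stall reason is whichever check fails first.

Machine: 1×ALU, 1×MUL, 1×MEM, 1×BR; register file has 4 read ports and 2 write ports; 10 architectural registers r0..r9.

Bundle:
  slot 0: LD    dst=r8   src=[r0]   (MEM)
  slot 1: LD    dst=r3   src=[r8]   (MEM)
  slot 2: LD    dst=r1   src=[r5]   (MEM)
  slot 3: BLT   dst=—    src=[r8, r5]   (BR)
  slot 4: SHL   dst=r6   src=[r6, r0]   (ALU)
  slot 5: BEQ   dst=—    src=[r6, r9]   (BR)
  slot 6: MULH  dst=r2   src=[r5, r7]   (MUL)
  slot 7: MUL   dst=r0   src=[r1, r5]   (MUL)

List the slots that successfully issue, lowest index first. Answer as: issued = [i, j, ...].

[0] MEM needs rd=1 wr=1: ok; after: ALU=1 MUL=1 MEM=0 BR=1, R=3, W=1
[1] MEM needs rd=1 wr=1: FU; after: ALU=1 MUL=1 MEM=0 BR=1, R=3, W=1
[2] MEM needs rd=1 wr=1: FU; after: ALU=1 MUL=1 MEM=0 BR=1, R=3, W=1
[3] BR needs rd=2 wr=0: ok; after: ALU=1 MUL=1 MEM=0 BR=0, R=1, W=1
[4] ALU needs rd=2 wr=1: RD_PORT; after: ALU=1 MUL=1 MEM=0 BR=0, R=1, W=1
[5] BR needs rd=2 wr=0: FU; after: ALU=1 MUL=1 MEM=0 BR=0, R=1, W=1
[6] MUL needs rd=2 wr=1: RD_PORT; after: ALU=1 MUL=1 MEM=0 BR=0, R=1, W=1
[7] MUL needs rd=2 wr=1: RD_PORT; after: ALU=1 MUL=1 MEM=0 BR=0, R=1, W=1

issued = [0, 3]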